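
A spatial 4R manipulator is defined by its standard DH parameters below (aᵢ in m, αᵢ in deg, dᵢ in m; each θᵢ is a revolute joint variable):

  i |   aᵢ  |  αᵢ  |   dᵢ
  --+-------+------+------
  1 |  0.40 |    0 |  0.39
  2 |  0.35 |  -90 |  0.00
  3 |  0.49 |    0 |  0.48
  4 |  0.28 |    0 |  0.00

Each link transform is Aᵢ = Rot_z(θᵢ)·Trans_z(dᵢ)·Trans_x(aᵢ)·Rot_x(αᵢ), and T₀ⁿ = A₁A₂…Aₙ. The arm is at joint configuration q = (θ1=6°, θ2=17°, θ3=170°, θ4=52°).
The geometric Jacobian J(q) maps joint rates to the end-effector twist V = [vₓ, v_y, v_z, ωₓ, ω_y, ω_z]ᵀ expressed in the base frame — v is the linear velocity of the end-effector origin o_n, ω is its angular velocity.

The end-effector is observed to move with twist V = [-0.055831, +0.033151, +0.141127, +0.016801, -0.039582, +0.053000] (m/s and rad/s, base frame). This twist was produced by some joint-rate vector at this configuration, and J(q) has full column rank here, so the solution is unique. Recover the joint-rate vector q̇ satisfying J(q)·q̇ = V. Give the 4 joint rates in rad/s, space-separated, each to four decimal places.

o_n = [-0.1033, 0.3506, 0.4923]
J₁: ẑ×o_n = [-0.3506, -0.1033, 0.0000], ω = ẑ
J2: z=[0.0000, 0.0000, 1.0000] o=[0.3978, 0.0418, 0.3900] → [-0.3087, -0.5011, 0.0000, 0.0000, 0.0000, 1.0000]
J3: z=[-0.3907, 0.9205, 0.0000] o=[0.7200, 0.1786, 0.3900] → [0.0941, 0.0400, 0.6906, -0.3907, 0.9205, 0.0000]
J4: z=[-0.3907, 0.9205, 0.0000] o=[0.0882, 0.4319, 0.3049] → [0.1725, 0.0732, 0.2081, -0.3907, 0.9205, 0.0000]
q̇ = J⁺·V = [0.1840, -0.1310, 0.3110, -0.3540]

0.1840 -0.1310 0.3110 -0.3540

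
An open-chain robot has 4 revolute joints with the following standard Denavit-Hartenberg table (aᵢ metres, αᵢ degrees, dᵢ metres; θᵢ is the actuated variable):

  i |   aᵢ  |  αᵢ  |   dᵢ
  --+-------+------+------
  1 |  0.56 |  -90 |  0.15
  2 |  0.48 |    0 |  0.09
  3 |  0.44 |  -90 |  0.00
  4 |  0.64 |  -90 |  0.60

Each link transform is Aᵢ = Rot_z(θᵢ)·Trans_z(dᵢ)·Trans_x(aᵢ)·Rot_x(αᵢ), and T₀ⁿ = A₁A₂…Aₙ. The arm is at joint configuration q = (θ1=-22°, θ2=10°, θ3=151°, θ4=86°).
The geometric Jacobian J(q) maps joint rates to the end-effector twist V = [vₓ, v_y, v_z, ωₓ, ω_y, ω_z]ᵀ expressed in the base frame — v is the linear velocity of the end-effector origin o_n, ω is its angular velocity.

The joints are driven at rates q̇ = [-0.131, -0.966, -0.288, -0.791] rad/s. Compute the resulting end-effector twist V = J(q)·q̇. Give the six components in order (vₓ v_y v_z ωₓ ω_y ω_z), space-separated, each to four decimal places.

-0.9162 0.3547 -0.5274 -0.2310 -1.2592 -0.8789

o_n = [0.1461, -0.6505, 0.4762]
J₁: ẑ×o_n = [0.6505, 0.1461, -0.0000], ω = ẑ
J2: z=[0.3746, 0.9272, 0.0000] o=[0.5192, -0.2098, 0.1500] → [0.3024, -0.1222, 0.1809, 0.3746, 0.9272, 0.0000]
J3: z=[0.3746, 0.9272, 0.0000] o=[0.9912, -0.3034, 0.0666] → [0.3797, -0.1534, 0.6536, 0.3746, 0.9272, 0.0000]
J4: z=[-0.3019, 0.1220, 0.9455] o=[0.6055, -0.1476, -0.0766] → [0.5430, -0.2675, 0.2079, -0.3019, 0.1220, 0.9455]
V = J·q̇ = [-0.9162, 0.3547, -0.5274, -0.2310, -1.2592, -0.8789]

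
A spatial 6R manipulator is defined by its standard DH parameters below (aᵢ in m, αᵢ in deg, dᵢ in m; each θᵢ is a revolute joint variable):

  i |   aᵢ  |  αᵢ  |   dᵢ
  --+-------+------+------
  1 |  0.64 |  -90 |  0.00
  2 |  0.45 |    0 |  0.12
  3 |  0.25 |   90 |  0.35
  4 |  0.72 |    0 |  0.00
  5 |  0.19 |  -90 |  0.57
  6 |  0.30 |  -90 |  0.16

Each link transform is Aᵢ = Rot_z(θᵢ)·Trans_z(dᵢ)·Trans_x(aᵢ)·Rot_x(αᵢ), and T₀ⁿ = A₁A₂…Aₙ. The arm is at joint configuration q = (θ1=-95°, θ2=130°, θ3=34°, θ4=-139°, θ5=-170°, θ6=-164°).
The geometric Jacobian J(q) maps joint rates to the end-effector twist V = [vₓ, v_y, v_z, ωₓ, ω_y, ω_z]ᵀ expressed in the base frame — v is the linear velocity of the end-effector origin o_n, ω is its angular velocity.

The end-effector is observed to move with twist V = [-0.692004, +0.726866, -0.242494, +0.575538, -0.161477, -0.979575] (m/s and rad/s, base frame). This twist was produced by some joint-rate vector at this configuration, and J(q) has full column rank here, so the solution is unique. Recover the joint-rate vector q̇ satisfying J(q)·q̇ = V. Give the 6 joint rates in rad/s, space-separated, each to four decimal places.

-0.4610 0.6300 -0.0130 0.3570 0.1720 -0.0470

o_n = [-0.0646, -0.9898, -0.8399]
J₁: ẑ×o_n = [0.9898, -0.0646, 0.0000], ω = ẑ
J2: z=[0.9962, -0.0872, 0.0000] o=[-0.0558, -0.6376, 0.0000] → [0.0732, 0.8367, -0.3517, 0.9962, -0.0872, 0.0000]
J3: z=[0.9962, -0.0872, 0.0000] o=[0.0890, -0.3599, -0.3447] → [0.0432, 0.4933, -0.6410, 0.9962, -0.0872, 0.0000]
J4: z=[-0.0240, -0.2746, -0.9613] o=[0.4586, -0.1510, -0.4136] → [-0.6893, 0.4927, -0.1235, -0.0240, -0.2746, -0.9613]
J5: z=[-0.0240, -0.2746, -0.9613] o=[-0.0575, -0.6302, -0.2639] → [-0.1876, -0.0070, 0.0067, -0.0240, -0.2746, -0.9613]
J6: z=[0.5618, -0.7990, 0.2142] o=[0.0859, -0.6850, -0.8447] → [0.0615, -0.0350, -0.2916, 0.5618, -0.7990, 0.2142]
q̇ = J⁺·V = [-0.4610, 0.6300, -0.0130, 0.3570, 0.1720, -0.0470]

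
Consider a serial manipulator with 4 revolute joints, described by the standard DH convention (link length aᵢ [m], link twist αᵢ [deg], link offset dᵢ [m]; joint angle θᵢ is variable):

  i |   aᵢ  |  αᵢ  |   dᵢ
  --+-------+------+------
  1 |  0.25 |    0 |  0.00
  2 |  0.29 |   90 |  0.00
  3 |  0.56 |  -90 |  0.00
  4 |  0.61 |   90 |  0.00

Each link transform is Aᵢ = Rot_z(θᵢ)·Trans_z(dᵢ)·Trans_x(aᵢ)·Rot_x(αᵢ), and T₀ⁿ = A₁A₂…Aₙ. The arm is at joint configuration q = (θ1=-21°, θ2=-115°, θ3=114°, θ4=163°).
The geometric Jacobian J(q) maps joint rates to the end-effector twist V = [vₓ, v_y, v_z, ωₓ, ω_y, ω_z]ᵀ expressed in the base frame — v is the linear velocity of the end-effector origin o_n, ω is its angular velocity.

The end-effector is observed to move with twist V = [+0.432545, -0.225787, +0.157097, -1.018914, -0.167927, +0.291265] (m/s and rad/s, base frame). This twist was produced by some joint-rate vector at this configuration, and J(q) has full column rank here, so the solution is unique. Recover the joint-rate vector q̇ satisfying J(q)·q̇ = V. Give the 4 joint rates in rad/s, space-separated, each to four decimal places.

0.5070 -0.5940 0.5870 -0.9300

o_n = [0.1418, -0.4259, -0.0213]
J₁: ẑ×o_n = [0.4259, 0.1418, -0.0000], ω = ẑ
J2: z=[0.0000, 0.0000, 1.0000] o=[0.2334, -0.0896, 0.0000] → [0.3363, -0.0915, 0.0000, 0.0000, 0.0000, 1.0000]
J3: z=[-0.6947, 0.7193, 0.0000] o=[0.0248, -0.2910, 0.0000] → [-0.0153, -0.0148, 0.0095, -0.6947, 0.7193, 0.0000]
J4: z=[0.6571, 0.6346, -0.4067] o=[0.1886, -0.1328, 0.5116] → [-0.4574, 0.3692, -0.1629, 0.6571, 0.6346, -0.4067]
q̇ = J⁺·V = [0.5070, -0.5940, 0.5870, -0.9300]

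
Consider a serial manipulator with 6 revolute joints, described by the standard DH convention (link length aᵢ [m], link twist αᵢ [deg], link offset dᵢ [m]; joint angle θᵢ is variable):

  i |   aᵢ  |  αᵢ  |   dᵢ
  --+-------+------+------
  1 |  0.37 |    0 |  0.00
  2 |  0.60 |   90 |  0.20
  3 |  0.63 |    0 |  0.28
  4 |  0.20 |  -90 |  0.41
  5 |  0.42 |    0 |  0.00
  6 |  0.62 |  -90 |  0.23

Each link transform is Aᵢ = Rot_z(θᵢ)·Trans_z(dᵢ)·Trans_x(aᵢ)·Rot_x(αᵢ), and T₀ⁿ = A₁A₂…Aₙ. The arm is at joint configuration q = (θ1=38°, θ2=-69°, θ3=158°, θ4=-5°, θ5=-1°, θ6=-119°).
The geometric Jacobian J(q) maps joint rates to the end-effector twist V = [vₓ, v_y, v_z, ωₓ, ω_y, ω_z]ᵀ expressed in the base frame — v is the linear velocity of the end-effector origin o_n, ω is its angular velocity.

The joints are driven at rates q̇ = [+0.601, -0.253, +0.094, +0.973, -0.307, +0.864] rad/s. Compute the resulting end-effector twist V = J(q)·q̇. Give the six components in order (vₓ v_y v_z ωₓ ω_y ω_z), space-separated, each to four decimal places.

-0.1764 -0.3009 -0.3262 -0.7663 -0.7844 -0.1483

o_n = [-0.6567, -0.6423, 0.3718]
J₁: ẑ×o_n = [0.6423, -0.6567, 0.0000], ω = ẑ
J2: z=[0.0000, 0.0000, 1.0000] o=[0.2916, 0.2278, 0.0000] → [0.8701, -0.9483, 0.0000, 0.0000, 0.0000, 1.0000]
J3: z=[-0.5150, -0.8572, 0.0000] o=[0.8059, -0.0812, 0.2000] → [-0.1472, 0.0885, -0.9647, -0.5150, -0.8572, 0.0000]
J4: z=[-0.5150, -0.8572, 0.0000] o=[0.1610, -0.0204, 0.4360] → [0.0551, -0.0331, -0.3806, -0.5150, -0.8572, 0.0000]
J5: z=[-0.3891, 0.2338, -0.8910] o=[-0.2030, -0.2800, 0.5268] → [-0.3591, 0.3440, 0.2471, -0.3891, 0.2338, -0.8910]
J6: z=[-0.3891, 0.2338, -0.8910] o=[-0.5275, -0.0936, 0.7174] → [-0.5697, -0.0193, 0.2438, -0.3891, 0.2338, -0.8910]
V = J·q̇ = [-0.1764, -0.3009, -0.3262, -0.7663, -0.7844, -0.1483]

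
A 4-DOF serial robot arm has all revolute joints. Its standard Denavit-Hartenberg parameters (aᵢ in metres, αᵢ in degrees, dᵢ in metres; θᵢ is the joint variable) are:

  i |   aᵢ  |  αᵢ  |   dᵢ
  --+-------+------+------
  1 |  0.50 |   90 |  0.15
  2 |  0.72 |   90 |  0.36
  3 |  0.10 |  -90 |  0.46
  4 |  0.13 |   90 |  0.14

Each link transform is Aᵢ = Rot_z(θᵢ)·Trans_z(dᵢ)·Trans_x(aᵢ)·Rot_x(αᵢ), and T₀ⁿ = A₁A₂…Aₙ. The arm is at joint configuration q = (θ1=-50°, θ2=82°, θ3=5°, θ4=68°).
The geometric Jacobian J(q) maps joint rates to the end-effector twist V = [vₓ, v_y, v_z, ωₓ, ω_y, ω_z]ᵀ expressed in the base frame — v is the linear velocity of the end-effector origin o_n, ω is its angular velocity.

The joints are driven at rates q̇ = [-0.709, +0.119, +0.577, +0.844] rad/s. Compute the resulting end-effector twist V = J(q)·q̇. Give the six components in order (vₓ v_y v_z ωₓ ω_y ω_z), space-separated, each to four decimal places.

o_n = [0.2215, -1.0612, 0.9504]
J₁: ẑ×o_n = [1.0612, 0.2215, -0.0000], ω = ẑ
J2: z=[-0.7660, -0.6428, 0.0000] o=[0.3214, -0.3830, 0.1500] → [-0.5145, 0.6131, 0.4553, -0.7660, -0.6428, 0.0000]
J3: z=[0.6365, -0.7586, -0.1392] o=[0.1100, -0.6912, 0.8630] → [-0.1178, -0.0711, -0.1509, 0.6365, -0.7586, -0.1392]
J4: z=[-0.7709, -0.6310, -0.0863] o=[0.4051, -1.0564, 0.8976] → [-0.0337, 0.0565, -0.1121, -0.7709, -0.6310, -0.0863]
V = J·q̇ = [-0.9100, -0.0774, -0.1276, -0.3745, -1.0468, -0.8621]

-0.9100 -0.0774 -0.1276 -0.3745 -1.0468 -0.8621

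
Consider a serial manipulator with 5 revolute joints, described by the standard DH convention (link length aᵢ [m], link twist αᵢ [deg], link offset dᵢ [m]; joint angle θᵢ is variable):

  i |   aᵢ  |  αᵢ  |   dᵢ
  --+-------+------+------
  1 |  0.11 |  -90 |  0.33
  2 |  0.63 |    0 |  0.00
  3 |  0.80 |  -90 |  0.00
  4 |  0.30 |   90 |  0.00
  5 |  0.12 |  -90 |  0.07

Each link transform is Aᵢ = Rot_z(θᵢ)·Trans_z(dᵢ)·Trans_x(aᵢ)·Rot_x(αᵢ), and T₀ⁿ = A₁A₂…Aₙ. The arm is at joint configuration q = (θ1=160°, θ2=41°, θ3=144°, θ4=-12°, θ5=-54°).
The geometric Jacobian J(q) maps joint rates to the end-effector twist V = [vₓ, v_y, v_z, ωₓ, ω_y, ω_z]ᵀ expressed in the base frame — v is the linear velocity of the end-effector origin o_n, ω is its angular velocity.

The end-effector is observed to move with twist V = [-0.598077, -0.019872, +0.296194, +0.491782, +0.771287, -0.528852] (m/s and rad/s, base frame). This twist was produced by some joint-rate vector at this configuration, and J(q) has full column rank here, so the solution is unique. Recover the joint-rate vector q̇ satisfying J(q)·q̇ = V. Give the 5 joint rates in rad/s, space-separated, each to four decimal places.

-0.2300 -0.9760 0.8900 -0.3150 -0.8250

o_n = [0.4826, -0.3305, -0.0800]
J₁: ẑ×o_n = [0.3305, 0.4826, -0.0000], ω = ẑ
J2: z=[-0.3420, -0.9397, 0.0000] o=[-0.1034, 0.0376, 0.3300] → [0.3853, -0.1402, 0.6765, -0.3420, -0.9397, 0.0000]
J3: z=[-0.3420, -0.9397, 0.0000] o=[-0.5502, 0.2002, -0.0833] → [-0.0031, 0.0011, 1.1520, -0.3420, -0.9397, 0.0000]
J4: z=[-0.0819, 0.0298, 0.9962] o=[0.1987, -0.0723, -0.0136] → [0.2552, 0.2773, 0.0127, -0.0819, 0.0298, 0.9962]
J5: z=[-0.5292, -0.8483, -0.0181] o=[0.4521, -0.2309, 0.0120] → [0.0762, -0.0492, 0.0785, -0.5292, -0.8483, -0.0181]
q̇ = J⁺·V = [-0.2300, -0.9760, 0.8900, -0.3150, -0.8250]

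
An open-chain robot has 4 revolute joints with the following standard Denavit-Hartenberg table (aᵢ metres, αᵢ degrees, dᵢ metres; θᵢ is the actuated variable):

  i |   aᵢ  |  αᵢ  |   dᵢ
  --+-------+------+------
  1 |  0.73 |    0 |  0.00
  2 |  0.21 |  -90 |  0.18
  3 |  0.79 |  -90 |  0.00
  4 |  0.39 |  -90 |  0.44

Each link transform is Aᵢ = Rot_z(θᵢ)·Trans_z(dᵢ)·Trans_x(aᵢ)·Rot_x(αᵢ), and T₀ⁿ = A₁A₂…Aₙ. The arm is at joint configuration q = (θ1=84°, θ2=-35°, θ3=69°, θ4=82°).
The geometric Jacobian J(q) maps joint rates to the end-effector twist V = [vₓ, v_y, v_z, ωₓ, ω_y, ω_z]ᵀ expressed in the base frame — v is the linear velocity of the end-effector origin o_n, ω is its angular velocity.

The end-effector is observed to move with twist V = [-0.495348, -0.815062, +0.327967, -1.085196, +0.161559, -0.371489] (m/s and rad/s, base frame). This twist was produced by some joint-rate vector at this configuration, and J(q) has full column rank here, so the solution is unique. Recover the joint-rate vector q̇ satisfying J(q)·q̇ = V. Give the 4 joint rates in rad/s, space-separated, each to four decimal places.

o_n = [0.4346, 0.5494, -0.7659]
J₁: ẑ×o_n = [-0.5494, 0.4346, 0.0000], ω = ẑ
J2: z=[0.0000, 0.0000, 1.0000] o=[0.0763, 0.7260, 0.0000] → [0.1766, 0.3583, -0.0000, 0.0000, 0.0000, 1.0000]
J3: z=[-0.7547, 0.6561, 0.0000] o=[0.2141, 0.8845, 0.1800] → [-0.6206, -0.7139, 0.1082, -0.7547, 0.6561, 0.0000]
J4: z=[-0.6125, -0.7046, -0.3584] o=[0.3998, 1.0982, -0.5575] → [-0.0498, -0.1401, 0.3606, -0.6125, -0.7046, -0.3584]
q̇ = J⁺·V = [-0.1870, 0.0420, 0.9250, 0.6320]

-0.1870 0.0420 0.9250 0.6320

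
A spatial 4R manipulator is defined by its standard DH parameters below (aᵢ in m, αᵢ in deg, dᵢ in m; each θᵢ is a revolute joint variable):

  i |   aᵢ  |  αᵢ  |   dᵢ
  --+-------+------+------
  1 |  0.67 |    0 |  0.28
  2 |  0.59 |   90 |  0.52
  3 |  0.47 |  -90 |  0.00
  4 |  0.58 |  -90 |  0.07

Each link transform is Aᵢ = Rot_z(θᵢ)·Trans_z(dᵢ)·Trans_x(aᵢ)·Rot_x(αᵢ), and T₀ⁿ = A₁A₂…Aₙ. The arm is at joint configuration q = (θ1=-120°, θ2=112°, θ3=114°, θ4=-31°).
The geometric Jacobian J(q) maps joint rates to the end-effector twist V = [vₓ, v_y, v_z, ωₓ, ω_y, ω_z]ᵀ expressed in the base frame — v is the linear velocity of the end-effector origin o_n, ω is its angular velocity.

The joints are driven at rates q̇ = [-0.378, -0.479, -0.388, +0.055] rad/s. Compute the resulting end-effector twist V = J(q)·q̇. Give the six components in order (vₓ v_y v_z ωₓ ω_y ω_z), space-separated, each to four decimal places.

o_n = [-0.2452, -0.8945, 1.6551]
J₁: ẑ×o_n = [0.8945, -0.2452, 0.0000], ω = ẑ
J2: z=[0.0000, 0.0000, 1.0000] o=[-0.3350, -0.5802, 0.2800] → [0.3143, 0.0898, -0.0000, 0.0000, 0.0000, 1.0000]
J3: z=[-0.1392, -0.9903, 0.0000] o=[0.2493, -0.6623, 0.8000] → [-0.8467, 0.1190, -0.4573, -0.1392, -0.9903, 0.0000]
J4: z=[-0.9047, 0.1271, -0.4067] o=[0.0600, -0.6357, 1.2294] → [-0.0511, 0.5092, 0.2729, -0.9047, 0.1271, -0.4067]
V = J·q̇ = [-0.1629, 0.0315, 0.1925, 0.0042, 0.3912, -0.8794]

-0.1629 0.0315 0.1925 0.0042 0.3912 -0.8794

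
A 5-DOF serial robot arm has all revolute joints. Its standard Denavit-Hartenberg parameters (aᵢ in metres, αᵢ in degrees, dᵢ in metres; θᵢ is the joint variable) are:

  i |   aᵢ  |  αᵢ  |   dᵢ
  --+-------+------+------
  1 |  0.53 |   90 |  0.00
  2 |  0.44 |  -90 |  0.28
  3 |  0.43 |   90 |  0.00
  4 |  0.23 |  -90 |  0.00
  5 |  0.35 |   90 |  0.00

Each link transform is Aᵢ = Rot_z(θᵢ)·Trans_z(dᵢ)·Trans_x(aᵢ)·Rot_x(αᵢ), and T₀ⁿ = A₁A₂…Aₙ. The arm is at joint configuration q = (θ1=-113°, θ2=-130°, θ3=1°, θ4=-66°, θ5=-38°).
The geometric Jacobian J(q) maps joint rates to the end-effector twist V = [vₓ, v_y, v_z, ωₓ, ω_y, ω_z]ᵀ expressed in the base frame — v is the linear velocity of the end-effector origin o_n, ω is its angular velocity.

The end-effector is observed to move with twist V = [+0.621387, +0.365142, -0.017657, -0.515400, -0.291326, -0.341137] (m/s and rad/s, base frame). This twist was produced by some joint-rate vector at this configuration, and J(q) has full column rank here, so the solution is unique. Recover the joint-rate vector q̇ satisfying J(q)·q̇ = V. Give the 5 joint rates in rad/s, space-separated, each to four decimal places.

o_n = [-0.2435, 0.6659, -0.5298]
J₁: ẑ×o_n = [-0.6659, -0.2435, 0.0000], ω = ẑ
J2: z=[-0.9205, 0.3907, 0.0000] o=[-0.2071, -0.4879, 0.0000] → [-0.2070, -0.4877, -1.0478, -0.9205, 0.3907, 0.0000]
J3: z=[-0.2993, -0.7051, -0.6428] o=[-0.3543, -0.1181, -0.3371] → [0.6399, -0.1289, -0.1565, -0.2993, -0.7051, -0.6428]
J4: z=[-0.9160, 0.4010, -0.0134] o=[-0.2394, 0.1333, -0.6664] → [0.0619, 0.1251, -0.4862, -0.9160, 0.4010, -0.0134]
J5: z=[0.1223, 0.2474, -0.9612] o=[-0.1515, 0.3362, -0.6030] → [0.3350, 0.0795, 0.0631, 0.1223, 0.2474, -0.9612]
q̇ = J⁺·V = [-0.5810, -0.4540, 0.4280, 0.8060, -0.5470]

-0.5810 -0.4540 0.4280 0.8060 -0.5470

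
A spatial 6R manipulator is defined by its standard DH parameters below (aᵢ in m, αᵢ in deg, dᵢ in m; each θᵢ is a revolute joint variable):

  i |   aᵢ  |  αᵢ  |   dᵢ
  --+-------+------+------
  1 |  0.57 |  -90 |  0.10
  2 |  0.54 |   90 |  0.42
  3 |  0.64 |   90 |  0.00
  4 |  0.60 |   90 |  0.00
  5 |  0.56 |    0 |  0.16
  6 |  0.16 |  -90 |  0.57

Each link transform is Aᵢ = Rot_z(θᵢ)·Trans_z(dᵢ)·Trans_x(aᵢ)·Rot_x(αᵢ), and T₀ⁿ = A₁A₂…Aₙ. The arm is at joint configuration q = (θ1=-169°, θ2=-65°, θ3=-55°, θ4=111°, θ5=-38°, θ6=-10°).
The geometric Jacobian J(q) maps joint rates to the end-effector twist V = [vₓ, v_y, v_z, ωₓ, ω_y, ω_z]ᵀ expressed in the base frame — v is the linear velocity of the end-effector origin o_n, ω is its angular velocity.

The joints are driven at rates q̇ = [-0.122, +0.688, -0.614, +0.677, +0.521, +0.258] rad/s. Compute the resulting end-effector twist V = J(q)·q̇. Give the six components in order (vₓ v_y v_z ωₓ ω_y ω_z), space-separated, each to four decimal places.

o_n = [0.0175, 0.0640, 1.9703]
J₁: ẑ×o_n = [-0.0640, 0.0175, 0.0000], ω = ẑ
J2: z=[0.1908, -0.9816, 0.0000] o=[-0.5595, -0.1088, 0.1000] → [-1.8360, -0.3569, 0.5994, 0.1908, -0.9816, 0.0000]
J3: z=[0.8897, 0.1729, 0.4226] o=[-0.7034, -0.5646, 0.5894] → [-0.0268, -0.9239, 0.4345, 0.8897, 0.1729, 0.4226]
J4: z=[0.2304, 0.6291, -0.7424] o=[-0.9557, -0.0796, 0.9221] → [0.7660, -0.9640, -0.5792, 0.2304, 0.6291, -0.7424]
J5: z=[-0.0492, 0.7695, 0.6368] o=[-0.3726, -0.1457, 1.0471] → [0.5770, 0.2939, -0.3105, -0.0492, 0.7695, 0.6368]
J6: z=[-0.0492, 0.7695, 0.6368] o=[-0.0311, -0.2880, 1.4968] → [0.1402, 0.0543, -0.0547, -0.0492, 0.7695, 0.6368]
V = J·q̇ = [-0.3835, -0.1660, -0.4224, -0.2974, 0.2438, -0.3881]

-0.3835 -0.1660 -0.4224 -0.2974 0.2438 -0.3881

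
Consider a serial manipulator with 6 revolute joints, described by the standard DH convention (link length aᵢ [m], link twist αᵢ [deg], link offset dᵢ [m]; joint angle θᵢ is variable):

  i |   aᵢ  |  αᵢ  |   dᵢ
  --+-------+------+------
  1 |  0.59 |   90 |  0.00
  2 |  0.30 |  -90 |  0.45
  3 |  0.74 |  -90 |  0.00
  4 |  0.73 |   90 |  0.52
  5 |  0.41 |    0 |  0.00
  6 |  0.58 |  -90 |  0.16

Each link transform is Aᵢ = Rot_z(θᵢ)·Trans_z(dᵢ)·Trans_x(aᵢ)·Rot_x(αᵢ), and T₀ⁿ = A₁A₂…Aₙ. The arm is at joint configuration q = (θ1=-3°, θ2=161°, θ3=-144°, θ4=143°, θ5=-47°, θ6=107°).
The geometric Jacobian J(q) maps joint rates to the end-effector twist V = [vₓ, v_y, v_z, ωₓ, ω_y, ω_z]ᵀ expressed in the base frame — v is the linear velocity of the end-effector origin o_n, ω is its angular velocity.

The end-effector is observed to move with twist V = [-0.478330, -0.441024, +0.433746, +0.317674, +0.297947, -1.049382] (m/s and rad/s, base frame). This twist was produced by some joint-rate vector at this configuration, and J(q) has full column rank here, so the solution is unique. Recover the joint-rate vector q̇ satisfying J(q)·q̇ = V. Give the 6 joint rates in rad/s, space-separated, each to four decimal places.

-0.8170 0.5460 -0.1620 -0.9080 0.1560 -0.5110

o_n = [-0.0012, -0.9171, 1.1494]
J₁: ẑ×o_n = [0.9171, -0.0012, 0.0000], ω = ẑ
J2: z=[-0.0523, -0.9986, 0.0000] o=[0.5892, -0.0309, 0.0000] → [-1.1478, 0.0602, -0.5432, -0.0523, -0.9986, 0.0000]
J3: z=[-0.3251, 0.0170, -0.9455] o=[0.2824, -0.4654, 0.0977] → [-0.4092, 0.6100, 0.1517, -0.3251, 0.0170, -0.9455]
J4: z=[-0.5973, -0.7788, 0.1914] o=[0.8249, -0.9294, -0.0972] → [-0.9732, 0.5866, -0.6507, -0.5973, -0.7788, 0.1914]
J5: z=[0.7009, -0.3910, 0.5966] o=[0.2297, -0.9763, 0.5712] → [-0.2613, -0.5429, -0.0488, 0.7009, -0.3910, 0.5966]
J6: z=[0.7009, -0.3910, 0.5966] o=[0.2998, -0.6056, 0.7318] → [0.0226, -0.4722, -0.3360, 0.7009, -0.3910, 0.5966]
q̇ = J⁺·V = [-0.8170, 0.5460, -0.1620, -0.9080, 0.1560, -0.5110]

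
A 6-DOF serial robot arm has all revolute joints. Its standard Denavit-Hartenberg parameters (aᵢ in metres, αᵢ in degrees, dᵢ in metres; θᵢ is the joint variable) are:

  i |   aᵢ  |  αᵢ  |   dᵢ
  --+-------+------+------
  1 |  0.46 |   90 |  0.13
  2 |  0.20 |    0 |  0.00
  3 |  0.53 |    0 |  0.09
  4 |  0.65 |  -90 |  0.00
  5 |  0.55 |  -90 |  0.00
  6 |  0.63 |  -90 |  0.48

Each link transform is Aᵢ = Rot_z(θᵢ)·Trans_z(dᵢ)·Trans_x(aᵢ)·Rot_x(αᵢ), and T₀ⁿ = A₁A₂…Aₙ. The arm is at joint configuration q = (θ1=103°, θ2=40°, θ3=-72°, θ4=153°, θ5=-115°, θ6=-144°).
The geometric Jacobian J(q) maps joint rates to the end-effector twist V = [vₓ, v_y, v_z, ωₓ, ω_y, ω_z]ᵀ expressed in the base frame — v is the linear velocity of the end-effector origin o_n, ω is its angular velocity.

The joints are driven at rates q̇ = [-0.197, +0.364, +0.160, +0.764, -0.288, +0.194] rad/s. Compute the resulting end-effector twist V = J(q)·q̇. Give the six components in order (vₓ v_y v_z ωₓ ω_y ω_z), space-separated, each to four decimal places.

o_n = [0.2770, 0.2643, 0.7024]
J₁: ẑ×o_n = [-0.2643, 0.2770, 0.0000], ω = ẑ
J2: z=[0.9744, 0.2250, 0.0000] o=[-0.1035, 0.4482, 0.1300] → [0.1288, -0.5578, -0.2648, 0.9744, 0.2250, 0.0000]
J3: z=[0.9744, 0.2250, 0.0000] o=[-0.1379, 0.5975, 0.2586] → [0.0998, -0.4325, -0.4180, 0.9744, 0.2250, 0.0000]
J4: z=[0.9744, 0.2250, 0.0000] o=[-0.1514, 1.0557, -0.0223] → [0.1630, -0.7061, -0.8675, 0.9744, 0.2250, 0.0000]
J5: z=[0.1928, -0.8352, -0.5150] o=[-0.0760, 0.7295, 0.5349] → [-0.3795, -0.2142, 0.2052, 0.1928, -0.8352, -0.5150]
J6: z=[0.5168, -0.3598, 0.7769] o=[0.3827, 0.9583, 0.3356] → [0.4072, -0.2717, -0.3966, 0.5168, -0.3598, 0.7769]
V = J·q̇ = [0.4278, -0.8573, -0.9621, 1.2997, 0.4605, 0.1020]

0.4278 -0.8573 -0.9621 1.2997 0.4605 0.1020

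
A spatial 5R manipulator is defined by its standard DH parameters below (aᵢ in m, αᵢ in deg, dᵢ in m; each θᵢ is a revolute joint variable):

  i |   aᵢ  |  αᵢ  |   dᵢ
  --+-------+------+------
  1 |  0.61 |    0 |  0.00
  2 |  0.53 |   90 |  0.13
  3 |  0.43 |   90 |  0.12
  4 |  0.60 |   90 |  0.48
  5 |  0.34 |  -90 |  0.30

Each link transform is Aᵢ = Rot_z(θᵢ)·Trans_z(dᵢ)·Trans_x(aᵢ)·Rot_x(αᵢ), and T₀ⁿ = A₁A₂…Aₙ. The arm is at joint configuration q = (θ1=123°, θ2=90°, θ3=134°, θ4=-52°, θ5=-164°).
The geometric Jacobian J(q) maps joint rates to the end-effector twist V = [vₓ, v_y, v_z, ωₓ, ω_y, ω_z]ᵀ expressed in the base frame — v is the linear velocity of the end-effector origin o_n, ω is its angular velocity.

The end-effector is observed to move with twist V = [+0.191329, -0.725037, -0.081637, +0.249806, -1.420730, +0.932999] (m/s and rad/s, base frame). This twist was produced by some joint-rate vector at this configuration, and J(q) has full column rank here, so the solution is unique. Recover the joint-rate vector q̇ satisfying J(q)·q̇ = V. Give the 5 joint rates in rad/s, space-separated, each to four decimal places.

0.5690 0.5870 -0.8960 0.2510 0.7010

o_n = [-0.6465, -0.0263, 0.6586]
J₁: ẑ×o_n = [0.0263, -0.6465, 0.0000], ω = ẑ
J2: z=[0.0000, 0.0000, 1.0000] o=[-0.3322, 0.5116, 0.0000] → [0.5379, -0.3143, 0.0000, 0.0000, 0.0000, 1.0000]
J3: z=[-0.5446, 0.8387, 0.0000] o=[-0.7767, 0.2229, 0.1300] → [0.4433, 0.2879, 0.0266, -0.5446, 0.8387, 0.0000]
J4: z=[-0.6033, -0.3918, 0.6947] o=[-0.5916, 0.4863, 0.4393] → [0.2702, 0.0941, 0.2877, -0.6033, -0.3918, 0.6947]
J5: z=[-0.1238, -0.8145, -0.5668] o=[-0.4084, 0.0414, 1.0385] → [0.2710, 0.0879, -0.1855, -0.1238, -0.8145, -0.5668]
q̇ = J⁺·V = [0.5690, 0.5870, -0.8960, 0.2510, 0.7010]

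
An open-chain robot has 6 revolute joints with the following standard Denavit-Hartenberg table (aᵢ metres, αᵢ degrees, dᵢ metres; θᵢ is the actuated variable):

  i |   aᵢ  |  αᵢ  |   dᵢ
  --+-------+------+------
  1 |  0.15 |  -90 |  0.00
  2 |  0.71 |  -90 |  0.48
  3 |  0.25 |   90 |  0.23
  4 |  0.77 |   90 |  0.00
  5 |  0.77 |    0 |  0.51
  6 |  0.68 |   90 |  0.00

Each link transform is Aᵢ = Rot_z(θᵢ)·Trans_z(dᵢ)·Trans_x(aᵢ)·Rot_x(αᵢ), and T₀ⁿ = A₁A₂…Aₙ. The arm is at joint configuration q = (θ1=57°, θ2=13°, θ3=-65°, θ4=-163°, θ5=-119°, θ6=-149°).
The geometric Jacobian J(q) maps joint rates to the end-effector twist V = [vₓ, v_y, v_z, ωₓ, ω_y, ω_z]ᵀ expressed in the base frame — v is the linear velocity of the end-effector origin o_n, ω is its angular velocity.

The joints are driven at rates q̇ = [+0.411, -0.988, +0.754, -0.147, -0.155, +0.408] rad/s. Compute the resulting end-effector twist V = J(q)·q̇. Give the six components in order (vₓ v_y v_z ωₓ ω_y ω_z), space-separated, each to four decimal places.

o_n = [0.1133, 0.6349, -0.7272]
J₁: ẑ×o_n = [-0.6349, 0.1133, 0.0000], ω = ẑ
J2: z=[-0.8387, 0.5446, 0.0000] o=[0.0817, 0.1258, 0.0000] → [-0.3961, -0.6099, -0.4441, -0.8387, 0.5446, 0.0000]
J3: z=[-0.1225, -0.1887, -0.9744] o=[0.0559, 0.9674, -0.1597] → [-0.2170, -0.1254, 0.0516, -0.1225, -0.1887, -0.9744]
J4: z=[-0.8354, -0.5104, 0.2039] o=[-0.1062, 1.1338, -0.4076] → [0.2649, -0.2223, 0.5288, -0.8354, -0.5104, 0.2039]
J5: z=[0.0395, -0.4257, -0.9040] o=[0.3159, 0.5585, -0.1182] → [0.3283, 0.2072, -0.0832, 0.0395, -0.4257, -0.9040]
J6: z=[0.0395, -0.4257, -0.9040] o=[0.6940, 0.9640, -0.8569] → [-0.3527, 0.5199, -0.2602, 0.0395, -0.4257, -0.9040]
V = J·q̇ = [-0.2669, 0.7672, 0.3067, 0.8690, -0.7130, -0.5824]

-0.2669 0.7672 0.3067 0.8690 -0.7130 -0.5824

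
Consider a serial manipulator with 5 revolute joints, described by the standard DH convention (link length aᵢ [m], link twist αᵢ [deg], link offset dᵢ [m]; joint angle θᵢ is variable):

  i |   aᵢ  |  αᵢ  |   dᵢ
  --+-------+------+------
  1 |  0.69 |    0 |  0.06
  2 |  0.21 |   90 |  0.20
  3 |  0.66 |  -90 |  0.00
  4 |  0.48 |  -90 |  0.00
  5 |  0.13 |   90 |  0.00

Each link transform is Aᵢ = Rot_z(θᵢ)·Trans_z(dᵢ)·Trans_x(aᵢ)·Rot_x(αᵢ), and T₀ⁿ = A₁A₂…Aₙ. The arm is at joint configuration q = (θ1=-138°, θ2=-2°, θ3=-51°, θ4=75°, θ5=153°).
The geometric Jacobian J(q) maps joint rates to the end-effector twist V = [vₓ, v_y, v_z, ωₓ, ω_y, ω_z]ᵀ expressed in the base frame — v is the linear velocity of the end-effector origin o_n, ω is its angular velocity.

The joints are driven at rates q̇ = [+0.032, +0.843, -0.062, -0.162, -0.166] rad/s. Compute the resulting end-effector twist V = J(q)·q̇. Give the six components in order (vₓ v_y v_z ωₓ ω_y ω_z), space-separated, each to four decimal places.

0.6185 -0.2319 -0.0849 0.0314 0.0015 0.6484

o_n = [-0.7760, -1.1418, -0.3633]
J₁: ẑ×o_n = [1.1418, -0.7760, 0.0000], ω = ẑ
J2: z=[0.0000, 0.0000, 1.0000] o=[-0.5128, -0.4617, 0.0600] → [0.6801, -0.2632, 0.0000, 0.0000, 0.0000, 1.0000]
J3: z=[-0.6428, 0.7660, 0.0000] o=[-0.6736, -0.5967, 0.2600] → [-0.4775, -0.4007, 0.4288, -0.6428, 0.7660, 0.0000]
J4: z=[-0.5953, -0.4995, 0.6293] o=[-0.9918, -0.8637, -0.2529] → [0.2302, 0.0701, 0.2734, -0.5953, -0.4995, 0.6293]
J5: z=[0.6320, 0.1925, 0.7507] o=[-0.7537, -1.2691, -0.3495] → [-0.0982, -0.0080, 0.0848, 0.6320, 0.1925, 0.7507]
V = J·q̇ = [0.6185, -0.2319, -0.0849, 0.0314, 0.0015, 0.6484]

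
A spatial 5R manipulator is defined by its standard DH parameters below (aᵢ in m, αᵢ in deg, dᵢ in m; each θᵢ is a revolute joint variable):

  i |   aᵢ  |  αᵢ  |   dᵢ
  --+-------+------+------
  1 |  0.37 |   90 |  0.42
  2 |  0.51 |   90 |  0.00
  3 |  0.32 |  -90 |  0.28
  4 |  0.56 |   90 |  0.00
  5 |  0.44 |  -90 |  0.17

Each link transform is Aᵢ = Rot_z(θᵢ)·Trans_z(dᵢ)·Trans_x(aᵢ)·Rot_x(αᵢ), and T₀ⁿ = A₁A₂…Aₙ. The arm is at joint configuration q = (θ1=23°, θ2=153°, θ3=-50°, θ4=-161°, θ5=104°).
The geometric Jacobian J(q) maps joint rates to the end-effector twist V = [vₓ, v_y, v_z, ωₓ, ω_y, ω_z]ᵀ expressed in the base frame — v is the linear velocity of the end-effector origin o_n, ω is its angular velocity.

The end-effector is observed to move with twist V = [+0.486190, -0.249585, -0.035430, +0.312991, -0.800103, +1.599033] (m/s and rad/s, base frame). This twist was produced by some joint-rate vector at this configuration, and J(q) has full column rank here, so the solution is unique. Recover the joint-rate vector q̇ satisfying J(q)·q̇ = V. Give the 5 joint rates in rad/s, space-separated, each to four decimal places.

-0.0040 0.4780 0.8650 0.8190 -0.5840

o_n = [0.0085, -0.4311, 0.9899]
J₁: ẑ×o_n = [0.4311, 0.0085, -0.0000], ω = ẑ
J2: z=[0.3907, -0.9205, 0.0000] o=[0.3406, 0.1446, 0.4200] → [-0.5246, -0.2227, -0.5306, 0.3907, -0.9205, 0.0000]
J3: z=[0.4179, 0.1774, 0.8910] o=[-0.0777, -0.0330, 0.6515] → [0.4148, -0.0646, -0.1817, 0.4179, 0.1774, 0.8910]
J4: z=[-0.3771, -0.8584, 0.3478] o=[-0.2252, 0.1707, 0.9944] → [0.2132, 0.0796, 0.4276, -0.3771, -0.8584, 0.3478]
J5: z=[-0.1260, -0.3244, -0.9375] o=[0.2886, -0.0518, 1.0023] → [-0.3516, 0.2610, -0.0431, -0.1260, -0.3244, -0.9375]
q̇ = J⁺·V = [-0.0040, 0.4780, 0.8650, 0.8190, -0.5840]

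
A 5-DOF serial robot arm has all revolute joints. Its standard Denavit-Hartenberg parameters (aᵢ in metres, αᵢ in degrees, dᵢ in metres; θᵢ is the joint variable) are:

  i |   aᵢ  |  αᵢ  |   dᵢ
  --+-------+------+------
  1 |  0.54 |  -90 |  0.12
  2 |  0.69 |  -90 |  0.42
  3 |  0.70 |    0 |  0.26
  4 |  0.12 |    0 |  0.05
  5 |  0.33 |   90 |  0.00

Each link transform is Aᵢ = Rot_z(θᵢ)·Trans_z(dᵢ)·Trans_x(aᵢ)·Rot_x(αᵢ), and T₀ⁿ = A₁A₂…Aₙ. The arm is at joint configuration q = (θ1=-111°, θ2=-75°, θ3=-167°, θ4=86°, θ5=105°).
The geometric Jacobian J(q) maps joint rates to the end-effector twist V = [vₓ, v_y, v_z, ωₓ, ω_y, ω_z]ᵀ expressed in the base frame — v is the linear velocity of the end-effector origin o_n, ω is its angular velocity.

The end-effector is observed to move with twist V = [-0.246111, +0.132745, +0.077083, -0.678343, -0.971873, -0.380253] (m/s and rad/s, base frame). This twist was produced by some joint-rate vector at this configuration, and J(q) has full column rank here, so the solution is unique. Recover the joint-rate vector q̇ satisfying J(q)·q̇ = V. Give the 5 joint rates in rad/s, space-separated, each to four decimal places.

o_n = [0.1932, -1.0643, 0.3568]
J₁: ẑ×o_n = [1.0643, 0.1932, -0.0000], ω = ẑ
J2: z=[0.9336, -0.3584, 0.0000] o=[-0.1935, -0.5041, 0.1200] → [-0.0848, -0.2210, -0.3844, 0.9336, -0.3584, 0.0000]
J3: z=[-0.3462, -0.9018, -0.2588] o=[0.1346, -0.8214, 0.7865] → [0.3246, -0.1639, 0.1369, -0.3462, -0.9018, -0.2588]
J4: z=[-0.3462, -0.9018, -0.2588] o=[0.2549, -0.9475, 0.0604] → [-0.2975, 0.1186, -0.0152, -0.3462, -0.9018, -0.2588]
J5: z=[-0.3462, -0.9018, -0.2588] o=[0.3465, -1.0396, 0.0656] → [-0.2690, 0.1405, -0.1296, -0.3462, -0.9018, -0.2588]
q̇ = J⁺·V = [-0.0720, -0.2850, 0.2380, 0.5110, 0.4420]

-0.0720 -0.2850 0.2380 0.5110 0.4420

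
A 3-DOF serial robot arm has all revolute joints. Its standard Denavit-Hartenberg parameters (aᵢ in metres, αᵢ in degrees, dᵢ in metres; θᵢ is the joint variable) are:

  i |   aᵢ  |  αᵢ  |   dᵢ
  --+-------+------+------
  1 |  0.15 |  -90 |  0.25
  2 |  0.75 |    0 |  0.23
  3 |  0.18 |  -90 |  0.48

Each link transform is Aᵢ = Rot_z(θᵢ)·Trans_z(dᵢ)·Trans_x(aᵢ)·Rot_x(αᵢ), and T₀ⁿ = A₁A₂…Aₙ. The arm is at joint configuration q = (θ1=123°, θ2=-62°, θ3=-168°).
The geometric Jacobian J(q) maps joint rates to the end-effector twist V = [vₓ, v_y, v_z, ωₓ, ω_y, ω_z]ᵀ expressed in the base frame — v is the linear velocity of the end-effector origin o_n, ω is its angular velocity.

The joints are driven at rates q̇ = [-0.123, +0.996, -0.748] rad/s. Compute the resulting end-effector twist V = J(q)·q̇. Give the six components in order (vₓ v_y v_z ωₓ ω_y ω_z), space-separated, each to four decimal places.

-0.3483 0.6236 -0.3220 -0.2080 -0.1351 -0.1230

o_n = [-0.8059, -0.0626, 0.7743]
J₁: ẑ×o_n = [0.0626, -0.8059, 0.0000], ω = ẑ
J2: z=[-0.8387, -0.5446, 0.0000] o=[-0.0817, 0.1258, 0.2500] → [-0.2856, 0.4397, -0.2364, -0.8387, -0.5446, 0.0000]
J3: z=[-0.8387, -0.5446, 0.0000] o=[-0.4664, 0.2958, 0.9122] → [0.0751, -0.1156, 0.1157, -0.8387, -0.5446, 0.0000]
V = J·q̇ = [-0.3483, 0.6236, -0.3220, -0.2080, -0.1351, -0.1230]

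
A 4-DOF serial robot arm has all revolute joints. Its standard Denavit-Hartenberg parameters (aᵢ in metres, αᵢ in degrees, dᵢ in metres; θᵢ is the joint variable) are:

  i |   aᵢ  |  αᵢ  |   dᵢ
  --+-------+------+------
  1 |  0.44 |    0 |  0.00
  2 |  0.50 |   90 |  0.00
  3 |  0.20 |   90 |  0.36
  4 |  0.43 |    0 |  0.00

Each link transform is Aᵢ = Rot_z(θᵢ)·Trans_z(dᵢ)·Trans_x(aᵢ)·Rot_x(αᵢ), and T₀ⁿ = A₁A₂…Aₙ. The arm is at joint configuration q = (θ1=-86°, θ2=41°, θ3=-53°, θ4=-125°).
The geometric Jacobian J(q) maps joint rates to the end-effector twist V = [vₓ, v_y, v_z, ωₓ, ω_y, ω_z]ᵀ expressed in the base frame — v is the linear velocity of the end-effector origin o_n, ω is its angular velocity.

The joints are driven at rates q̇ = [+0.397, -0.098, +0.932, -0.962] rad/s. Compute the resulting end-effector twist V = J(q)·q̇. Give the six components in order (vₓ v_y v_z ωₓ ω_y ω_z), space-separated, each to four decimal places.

o_n = [0.3589, -0.7781, 0.0372]
J₁: ẑ×o_n = [0.7781, 0.3589, -0.0000], ω = ẑ
J2: z=[0.0000, 0.0000, 1.0000] o=[0.0307, -0.4389, 0.0000] → [0.3392, 0.3282, -0.0000, 0.0000, 0.0000, 1.0000]
J3: z=[-0.7071, -0.7071, 0.0000] o=[0.3842, -0.7925, 0.0000] → [-0.0263, 0.0263, -0.0281, -0.7071, -0.7071, 0.0000]
J4: z=[-0.5647, 0.5647, -0.6018] o=[0.2148, -1.1321, -0.1597] → [0.3243, 0.0245, -0.2813, -0.5647, 0.5647, -0.6018]
V = J·q̇ = [-0.0608, 0.1113, 0.2445, -0.1158, -1.2023, 0.8779]

-0.0608 0.1113 0.2445 -0.1158 -1.2023 0.8779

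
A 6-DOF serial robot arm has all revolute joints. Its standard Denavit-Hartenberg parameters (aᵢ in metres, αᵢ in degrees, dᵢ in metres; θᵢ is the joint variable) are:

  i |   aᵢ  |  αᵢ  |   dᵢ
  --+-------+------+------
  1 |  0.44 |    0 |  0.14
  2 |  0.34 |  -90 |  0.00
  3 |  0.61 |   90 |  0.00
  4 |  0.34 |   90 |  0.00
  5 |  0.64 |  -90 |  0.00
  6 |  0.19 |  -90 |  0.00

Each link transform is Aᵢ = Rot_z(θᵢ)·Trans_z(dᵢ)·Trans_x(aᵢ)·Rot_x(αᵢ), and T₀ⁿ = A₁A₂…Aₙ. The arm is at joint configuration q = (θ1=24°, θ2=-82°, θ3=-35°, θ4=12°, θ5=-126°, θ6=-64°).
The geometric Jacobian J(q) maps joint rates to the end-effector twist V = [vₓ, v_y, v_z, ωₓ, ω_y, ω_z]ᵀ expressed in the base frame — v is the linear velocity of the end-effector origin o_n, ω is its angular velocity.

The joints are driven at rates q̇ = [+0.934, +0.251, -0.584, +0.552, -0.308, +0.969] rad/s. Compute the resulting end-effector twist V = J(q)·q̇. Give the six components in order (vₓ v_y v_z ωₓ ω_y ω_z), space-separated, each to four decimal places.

1.0549 0.9508 0.3557 0.2089 -0.5602 1.5737

o_n = [0.8474, -0.8825, -0.0169]
J₁: ẑ×o_n = [0.8825, 0.8474, -0.0000], ω = ẑ
J2: z=[0.0000, 0.0000, 1.0000] o=[0.4020, 0.1790, 0.1400] → [1.0614, 0.4454, -0.0000, 0.0000, 0.0000, 1.0000]
J3: z=[0.8480, 0.5299, 0.0000] o=[0.5821, -0.1094, 0.1400] → [-0.0831, 0.1330, -0.7962, 0.8480, 0.5299, 0.0000]
J4: z=[-0.3039, 0.4864, 0.8192] o=[0.8469, -0.5331, 0.4899] → [0.0397, -0.1537, 0.1060, -0.3039, 0.4864, 0.8192]
J5: z=[-0.7393, -0.6628, 0.1193] o=[1.0512, -0.7267, 0.6806] → [0.4809, -0.5399, -0.0200, -0.7393, -0.6628, 0.1193]
J6: z=[0.6648, -0.7465, -0.0276] o=[0.9826, -0.7644, 0.0454] → [0.0432, 0.0451, -0.1794, 0.6648, -0.7465, -0.0276]
V = J·q̇ = [1.0549, 0.9508, 0.3557, 0.2089, -0.5602, 1.5737]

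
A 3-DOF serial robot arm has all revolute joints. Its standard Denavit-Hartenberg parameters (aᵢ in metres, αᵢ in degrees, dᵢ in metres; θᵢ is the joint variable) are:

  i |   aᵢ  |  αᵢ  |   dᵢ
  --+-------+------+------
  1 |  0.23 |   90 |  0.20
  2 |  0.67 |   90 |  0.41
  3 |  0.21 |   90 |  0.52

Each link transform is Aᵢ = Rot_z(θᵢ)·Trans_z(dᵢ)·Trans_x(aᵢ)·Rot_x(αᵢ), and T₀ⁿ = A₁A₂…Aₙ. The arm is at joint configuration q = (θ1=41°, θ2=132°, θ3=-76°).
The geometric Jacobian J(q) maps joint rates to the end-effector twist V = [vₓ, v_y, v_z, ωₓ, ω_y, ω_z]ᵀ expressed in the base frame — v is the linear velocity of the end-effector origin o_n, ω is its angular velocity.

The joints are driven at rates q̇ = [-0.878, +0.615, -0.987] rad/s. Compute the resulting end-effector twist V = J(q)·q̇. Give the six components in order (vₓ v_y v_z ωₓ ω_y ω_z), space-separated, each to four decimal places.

o_n = [0.2365, -0.0677, 1.0836]
J₁: ẑ×o_n = [0.0677, 0.2365, -0.0000], ω = ẑ
J2: z=[0.6561, -0.7547, 0.0000] o=[0.1736, 0.1509, 0.2000] → [-0.6669, -0.5797, -0.0959, 0.6561, -0.7547, 0.0000]
J3: z=[0.5609, 0.4875, 0.6691] o=[0.1042, -0.4527, 0.6979] → [-0.0696, -0.1278, 0.1514, 0.5609, 0.4875, 0.6691]
V = J·q̇ = [-0.4009, -0.4381, -0.2084, -0.1501, -0.9454, -1.5384]

-0.4009 -0.4381 -0.2084 -0.1501 -0.9454 -1.5384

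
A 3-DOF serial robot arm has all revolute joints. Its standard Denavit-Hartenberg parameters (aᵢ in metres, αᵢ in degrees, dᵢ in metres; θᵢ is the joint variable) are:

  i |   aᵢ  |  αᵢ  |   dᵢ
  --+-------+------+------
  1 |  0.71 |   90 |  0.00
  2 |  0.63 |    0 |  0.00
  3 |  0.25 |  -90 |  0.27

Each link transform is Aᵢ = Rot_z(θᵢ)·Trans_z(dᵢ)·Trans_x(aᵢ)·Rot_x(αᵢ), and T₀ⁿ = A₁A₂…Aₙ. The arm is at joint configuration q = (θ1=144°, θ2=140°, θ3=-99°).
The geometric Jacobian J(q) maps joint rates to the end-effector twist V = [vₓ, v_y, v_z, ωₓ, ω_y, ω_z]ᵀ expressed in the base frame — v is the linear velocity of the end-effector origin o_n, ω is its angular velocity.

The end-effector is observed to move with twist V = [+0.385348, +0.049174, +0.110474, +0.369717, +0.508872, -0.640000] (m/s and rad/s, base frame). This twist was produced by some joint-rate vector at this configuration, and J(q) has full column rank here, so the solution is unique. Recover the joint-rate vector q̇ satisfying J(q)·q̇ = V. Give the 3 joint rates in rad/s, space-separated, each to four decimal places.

-0.6400 0.0170 0.6120

o_n = [-0.1779, 0.4630, 0.5690]
J₁: ẑ×o_n = [-0.4630, -0.1779, 0.0000], ω = ẑ
J2: z=[0.5878, 0.8090, 0.0000] o=[-0.5744, 0.4173, 0.0000] → [0.4603, -0.3344, -0.2939, 0.5878, 0.8090, 0.0000]
J3: z=[0.5878, 0.8090, 0.0000] o=[-0.1840, 0.1337, 0.4050] → [0.1327, -0.0964, 0.1887, 0.5878, 0.8090, 0.0000]
q̇ = J⁺·V = [-0.6400, 0.0170, 0.6120]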